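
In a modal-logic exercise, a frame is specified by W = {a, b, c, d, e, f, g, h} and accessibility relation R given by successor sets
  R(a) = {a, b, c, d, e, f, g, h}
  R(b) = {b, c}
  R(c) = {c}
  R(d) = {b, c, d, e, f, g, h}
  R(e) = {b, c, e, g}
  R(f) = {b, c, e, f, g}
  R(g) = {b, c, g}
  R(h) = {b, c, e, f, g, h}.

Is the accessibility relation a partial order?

Yes

Reflexive: yes — every world is R-related to itself.
Transitive: yes — every two-step R-path is closed by a direct edge.
Antisymmetric: yes — no distinct pair is related both ways.
So R is a partial order.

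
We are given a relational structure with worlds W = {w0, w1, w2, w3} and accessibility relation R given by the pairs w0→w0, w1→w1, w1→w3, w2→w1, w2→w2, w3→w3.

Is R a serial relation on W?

Yes

Serial: yes — every world has a successor (e.g. w0 R w0).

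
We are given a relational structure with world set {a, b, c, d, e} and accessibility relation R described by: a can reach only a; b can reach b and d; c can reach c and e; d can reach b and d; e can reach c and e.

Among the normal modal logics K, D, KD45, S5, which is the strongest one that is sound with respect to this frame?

S5

Serial (axiom D): yes — every world has a successor (e.g. a R a).
Euclidean (axiom 5): yes — any two successors of a common world are R-related.
Transitive (axiom 4): yes — every two-step R-path is closed by a direct edge.
Reflexive (axiom T): yes — every world is R-related to itself.
So F validates K, D, KD45, S5. The strongest is S5.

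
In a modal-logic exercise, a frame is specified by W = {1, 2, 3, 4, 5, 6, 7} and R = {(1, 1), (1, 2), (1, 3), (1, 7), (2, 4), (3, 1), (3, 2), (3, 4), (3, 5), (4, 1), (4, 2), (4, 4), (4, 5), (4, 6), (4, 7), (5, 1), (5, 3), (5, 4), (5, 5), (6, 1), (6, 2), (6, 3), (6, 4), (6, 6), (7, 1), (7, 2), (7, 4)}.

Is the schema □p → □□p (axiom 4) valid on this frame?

By correspondence theory, 4 is valid on a frame iff R is transitive.
Transitive: no — 1 R 2 and 2 R 4, but not 1 R 4.

No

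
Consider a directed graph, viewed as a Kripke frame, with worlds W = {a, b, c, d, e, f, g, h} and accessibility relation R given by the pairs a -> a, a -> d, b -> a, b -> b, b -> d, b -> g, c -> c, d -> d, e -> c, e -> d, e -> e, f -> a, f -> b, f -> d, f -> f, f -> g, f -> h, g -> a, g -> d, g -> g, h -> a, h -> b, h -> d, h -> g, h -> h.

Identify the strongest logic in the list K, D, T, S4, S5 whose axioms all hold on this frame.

Serial (axiom D): yes — every world has a successor (e.g. a R a).
Reflexive (axiom T): yes — every world is R-related to itself.
Transitive (axiom 4): yes — every two-step R-path is closed by a direct edge.
Euclidean (axiom 5): no — b R a and b R g, but not a R g.
So F validates K, D, T, S4; S5 would additionally require R to be Euclidean. The strongest is S4.

S4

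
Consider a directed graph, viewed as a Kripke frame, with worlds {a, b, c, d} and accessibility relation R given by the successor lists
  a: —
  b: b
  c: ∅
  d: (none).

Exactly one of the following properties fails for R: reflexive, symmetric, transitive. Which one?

Reflexive: no — a is not related to itself.
Symmetric: yes — every pair in R has its reverse in R.
Transitive: yes — every two-step R-path is closed by a direct edge.
Only reflexive fails.

reflexive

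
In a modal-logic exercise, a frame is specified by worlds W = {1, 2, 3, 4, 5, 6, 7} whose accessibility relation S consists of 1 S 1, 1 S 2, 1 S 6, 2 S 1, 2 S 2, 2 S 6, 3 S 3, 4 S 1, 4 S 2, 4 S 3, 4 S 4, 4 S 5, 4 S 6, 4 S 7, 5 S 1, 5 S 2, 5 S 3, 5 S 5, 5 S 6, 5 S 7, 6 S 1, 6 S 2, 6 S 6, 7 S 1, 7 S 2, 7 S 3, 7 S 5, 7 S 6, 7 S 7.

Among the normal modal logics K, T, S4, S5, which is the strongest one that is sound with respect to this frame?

Reflexive (axiom T): yes — every world is S-related to itself.
Transitive (axiom 4): yes — every two-step S-path is closed by a direct edge.
Euclidean (axiom 5): no — 4 S 1 and 4 S 3, but not 1 S 3.
So F validates K, T, S4; S5 would additionally require S to be Euclidean. The strongest is S4.

S4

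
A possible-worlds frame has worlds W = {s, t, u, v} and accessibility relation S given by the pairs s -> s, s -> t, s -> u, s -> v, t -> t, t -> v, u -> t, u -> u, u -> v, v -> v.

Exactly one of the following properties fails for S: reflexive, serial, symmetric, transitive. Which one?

Reflexive: yes — every world is S-related to itself.
Serial: yes — every world has a successor (e.g. s S s).
Symmetric: no — s S t but not t S s.
Transitive: yes — every two-step S-path is closed by a direct edge.
Only symmetric fails.

symmetric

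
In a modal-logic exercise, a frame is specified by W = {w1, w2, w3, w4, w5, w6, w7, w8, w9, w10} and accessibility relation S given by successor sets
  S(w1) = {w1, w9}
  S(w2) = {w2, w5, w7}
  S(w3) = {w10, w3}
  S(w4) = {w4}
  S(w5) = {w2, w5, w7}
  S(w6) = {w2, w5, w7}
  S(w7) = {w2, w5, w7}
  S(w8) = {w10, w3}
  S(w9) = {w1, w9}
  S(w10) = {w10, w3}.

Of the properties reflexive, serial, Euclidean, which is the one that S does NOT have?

reflexive

Reflexive: no — w6 is not related to itself.
Serial: yes — every world has a successor (e.g. w1 S w1).
Euclidean: yes — any two successors of a common world are S-related.
Only reflexive fails.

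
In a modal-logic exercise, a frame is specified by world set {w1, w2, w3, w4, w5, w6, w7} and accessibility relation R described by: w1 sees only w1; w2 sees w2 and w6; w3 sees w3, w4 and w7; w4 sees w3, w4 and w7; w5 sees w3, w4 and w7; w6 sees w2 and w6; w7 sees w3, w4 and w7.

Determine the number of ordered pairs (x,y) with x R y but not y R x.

Enumerating: (w5,w3), (w5,w4), (w5,w7).

3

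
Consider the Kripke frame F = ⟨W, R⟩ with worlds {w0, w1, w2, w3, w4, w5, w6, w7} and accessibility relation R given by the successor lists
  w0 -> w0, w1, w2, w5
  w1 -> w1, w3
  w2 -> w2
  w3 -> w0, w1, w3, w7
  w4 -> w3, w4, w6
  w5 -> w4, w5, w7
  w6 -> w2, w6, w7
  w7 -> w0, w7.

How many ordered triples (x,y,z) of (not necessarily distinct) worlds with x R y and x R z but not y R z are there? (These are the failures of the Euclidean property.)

28

Enumerating: (w0,w1,w0), (w0,w1,w2), (w0,w1,w5), (w0,w2,w0), (w0,w2,w1), (w0,w2,w5), (w0,w5,w0), (w0,w5,w1), (w0,w5,w2), (w3,w0,w3), (w3,w0,w7), (w3,w1,w0), … and 16 more.
Total: 28.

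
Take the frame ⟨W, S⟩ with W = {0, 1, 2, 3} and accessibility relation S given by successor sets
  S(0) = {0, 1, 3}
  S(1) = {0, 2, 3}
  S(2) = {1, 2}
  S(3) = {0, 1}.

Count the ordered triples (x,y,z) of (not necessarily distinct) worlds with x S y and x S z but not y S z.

9

Enumerating: (0,1,1), (0,3,3), (1,0,2), (1,2,0), (1,2,3), (1,3,2), (1,3,3), (2,1,1), (3,1,1).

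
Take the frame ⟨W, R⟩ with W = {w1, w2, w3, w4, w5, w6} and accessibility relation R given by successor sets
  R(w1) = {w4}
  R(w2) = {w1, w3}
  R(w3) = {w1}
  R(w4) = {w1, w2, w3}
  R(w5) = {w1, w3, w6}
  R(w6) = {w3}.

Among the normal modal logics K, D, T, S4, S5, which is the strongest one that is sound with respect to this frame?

D

Serial (axiom D): yes — every world has a successor (e.g. w1 R w4).
Reflexive (axiom T): no — w1 is not related to itself.
Transitive (axiom 4): no — w1 R w4 and w4 R w2, but not w1 R w2.
Euclidean (axiom 5): no — w2 R w1 and w2 R w3, but not w1 R w3.
So F validates K, D; T would additionally require R to be reflexive. The strongest is D.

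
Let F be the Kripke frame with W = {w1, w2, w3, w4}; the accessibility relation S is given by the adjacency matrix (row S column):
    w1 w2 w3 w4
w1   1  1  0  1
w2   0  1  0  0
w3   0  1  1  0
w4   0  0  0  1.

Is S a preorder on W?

Yes

Reflexive: yes — every world is S-related to itself.
Transitive: yes — every two-step S-path is closed by a direct edge.
So S is a preorder.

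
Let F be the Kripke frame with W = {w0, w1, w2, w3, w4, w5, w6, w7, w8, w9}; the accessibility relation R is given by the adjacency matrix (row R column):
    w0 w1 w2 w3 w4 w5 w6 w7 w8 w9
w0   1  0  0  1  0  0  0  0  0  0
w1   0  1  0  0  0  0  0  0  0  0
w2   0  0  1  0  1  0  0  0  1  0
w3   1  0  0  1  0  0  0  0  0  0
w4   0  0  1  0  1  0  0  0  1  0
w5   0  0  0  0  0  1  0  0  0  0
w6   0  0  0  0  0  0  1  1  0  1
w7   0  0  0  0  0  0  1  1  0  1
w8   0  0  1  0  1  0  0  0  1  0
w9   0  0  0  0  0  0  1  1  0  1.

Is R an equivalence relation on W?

Reflexive: yes — every world is R-related to itself.
Symmetric: yes — every pair in R has its reverse in R.
Transitive: yes — every two-step R-path is closed by a direct edge.
So R is an equivalence relation.

Yes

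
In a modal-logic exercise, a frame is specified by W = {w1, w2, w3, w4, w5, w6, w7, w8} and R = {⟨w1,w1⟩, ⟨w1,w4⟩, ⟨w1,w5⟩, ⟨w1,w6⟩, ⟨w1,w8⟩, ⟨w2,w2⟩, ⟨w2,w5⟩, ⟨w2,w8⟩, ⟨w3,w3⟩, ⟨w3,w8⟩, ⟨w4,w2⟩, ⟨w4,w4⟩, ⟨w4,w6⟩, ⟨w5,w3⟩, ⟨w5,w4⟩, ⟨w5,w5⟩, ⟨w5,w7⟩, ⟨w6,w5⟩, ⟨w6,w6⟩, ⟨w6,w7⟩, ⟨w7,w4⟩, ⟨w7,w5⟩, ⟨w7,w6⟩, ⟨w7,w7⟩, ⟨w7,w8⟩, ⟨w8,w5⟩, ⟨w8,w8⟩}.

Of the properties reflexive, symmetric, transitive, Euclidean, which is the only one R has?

Reflexive: yes — every world is R-related to itself.
Symmetric: no — w1 R w4 but not w4 R w1.
Transitive: no — w1 R w4 and w4 R w2, but not w1 R w2.
Euclidean: no — w1 R w4 and w1 R w5, but not w4 R w5.
Only reflexive holds.

reflexive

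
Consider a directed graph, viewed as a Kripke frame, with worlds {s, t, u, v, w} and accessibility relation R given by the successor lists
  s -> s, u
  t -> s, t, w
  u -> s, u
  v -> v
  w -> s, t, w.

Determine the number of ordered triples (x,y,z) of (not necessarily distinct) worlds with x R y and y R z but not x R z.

Enumerating: (t,s,u), (w,s,u).

2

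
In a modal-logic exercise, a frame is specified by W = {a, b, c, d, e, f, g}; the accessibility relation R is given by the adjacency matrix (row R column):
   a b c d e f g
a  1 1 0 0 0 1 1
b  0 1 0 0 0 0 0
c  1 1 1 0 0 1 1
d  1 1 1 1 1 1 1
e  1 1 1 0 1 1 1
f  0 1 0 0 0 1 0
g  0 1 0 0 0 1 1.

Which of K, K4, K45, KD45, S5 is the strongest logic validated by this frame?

Transitive (axiom 4): yes — every two-step R-path is closed by a direct edge.
Euclidean (axiom 5): no — a R b and a R f, but not b R f.
Serial (axiom D): yes — every world has a successor (e.g. a R a).
Reflexive (axiom T): yes — every world is R-related to itself.
So F validates K, K4; K45 would additionally require R to be Euclidean. The strongest is K4.

K4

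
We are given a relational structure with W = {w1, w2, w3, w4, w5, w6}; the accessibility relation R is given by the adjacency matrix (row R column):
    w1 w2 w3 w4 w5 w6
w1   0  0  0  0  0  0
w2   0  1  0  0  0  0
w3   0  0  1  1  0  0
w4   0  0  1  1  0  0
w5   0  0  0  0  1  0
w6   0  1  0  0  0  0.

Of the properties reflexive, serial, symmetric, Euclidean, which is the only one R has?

Reflexive: no — w1 is not related to itself.
Serial: no — w1 has no R-successor.
Symmetric: no — w6 R w2 but not w2 R w6.
Euclidean: yes — any two successors of a common world are R-related.
Only Euclidean holds.

Euclidean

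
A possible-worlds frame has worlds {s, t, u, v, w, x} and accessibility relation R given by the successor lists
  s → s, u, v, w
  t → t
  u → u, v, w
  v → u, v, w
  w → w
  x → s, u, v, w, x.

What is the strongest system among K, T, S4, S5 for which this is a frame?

Reflexive (axiom T): yes — every world is R-related to itself.
Transitive (axiom 4): yes — every two-step R-path is closed by a direct edge.
Euclidean (axiom 5): no — s R w and s R u, but not w R u.
So F validates K, T, S4; S5 would additionally require R to be Euclidean. The strongest is S4.

S4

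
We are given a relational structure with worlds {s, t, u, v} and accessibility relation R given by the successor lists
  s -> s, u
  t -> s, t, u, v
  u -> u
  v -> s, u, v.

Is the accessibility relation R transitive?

Yes

Transitive: yes — every two-step R-path is closed by a direct edge.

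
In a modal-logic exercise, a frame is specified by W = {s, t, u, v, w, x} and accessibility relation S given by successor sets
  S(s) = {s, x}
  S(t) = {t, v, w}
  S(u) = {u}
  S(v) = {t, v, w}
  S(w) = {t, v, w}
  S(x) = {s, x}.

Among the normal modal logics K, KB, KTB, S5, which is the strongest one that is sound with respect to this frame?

S5

Symmetric (axiom B): yes — every pair in S has its reverse in S.
Reflexive (axiom T): yes — every world is S-related to itself.
Euclidean (axiom 5): yes — any two successors of a common world are S-related.
So F validates K, KB, KTB, S5. The strongest is S5.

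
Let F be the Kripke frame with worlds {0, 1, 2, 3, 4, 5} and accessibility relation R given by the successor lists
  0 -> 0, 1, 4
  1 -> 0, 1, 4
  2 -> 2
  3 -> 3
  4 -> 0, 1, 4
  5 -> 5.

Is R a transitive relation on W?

Transitive: yes — every two-step R-path is closed by a direct edge.

Yes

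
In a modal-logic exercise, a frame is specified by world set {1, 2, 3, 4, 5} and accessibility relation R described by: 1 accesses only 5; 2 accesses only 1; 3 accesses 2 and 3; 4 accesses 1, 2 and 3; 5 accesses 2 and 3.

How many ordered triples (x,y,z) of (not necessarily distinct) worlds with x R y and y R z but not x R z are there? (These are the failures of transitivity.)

6

Enumerating: (1,5,2), (1,5,3), (2,1,5), (3,2,1), (4,1,5), (5,2,1).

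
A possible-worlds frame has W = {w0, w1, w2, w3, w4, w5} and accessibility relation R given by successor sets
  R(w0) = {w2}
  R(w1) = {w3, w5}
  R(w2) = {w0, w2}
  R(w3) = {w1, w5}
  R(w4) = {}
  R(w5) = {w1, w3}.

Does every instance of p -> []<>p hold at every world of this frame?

The schema B characterises exactly the symmetric frames.
Symmetric: yes — every pair in R has its reverse in R.

Yes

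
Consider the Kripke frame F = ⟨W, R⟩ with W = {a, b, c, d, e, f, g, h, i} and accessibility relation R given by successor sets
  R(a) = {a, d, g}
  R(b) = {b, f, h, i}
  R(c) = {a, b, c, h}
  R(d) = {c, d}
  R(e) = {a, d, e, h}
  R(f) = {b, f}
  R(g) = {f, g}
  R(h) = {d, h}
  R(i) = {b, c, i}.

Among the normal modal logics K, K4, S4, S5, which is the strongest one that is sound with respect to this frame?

Transitive (axiom 4): no — a R d and d R c, but not a R c.
Reflexive (axiom T): yes — every world is R-related to itself.
Euclidean (axiom 5): no — a R d and a R g, but not d R g.
So F validates K; K4 would additionally require R to be transitive. The strongest is K.

K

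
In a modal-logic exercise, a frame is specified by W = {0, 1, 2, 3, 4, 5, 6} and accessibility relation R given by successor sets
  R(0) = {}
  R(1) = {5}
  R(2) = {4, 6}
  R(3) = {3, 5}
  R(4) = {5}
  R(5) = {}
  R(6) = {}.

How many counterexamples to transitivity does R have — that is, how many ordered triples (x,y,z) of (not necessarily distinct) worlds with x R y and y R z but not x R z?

1

Enumerating: (2,4,5).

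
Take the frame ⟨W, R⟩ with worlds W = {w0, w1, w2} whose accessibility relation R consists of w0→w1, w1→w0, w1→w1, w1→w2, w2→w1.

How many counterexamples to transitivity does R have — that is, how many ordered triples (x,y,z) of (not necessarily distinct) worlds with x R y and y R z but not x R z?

Enumerating: (w0,w1,w0), (w0,w1,w2), (w2,w1,w0), (w2,w1,w2).

4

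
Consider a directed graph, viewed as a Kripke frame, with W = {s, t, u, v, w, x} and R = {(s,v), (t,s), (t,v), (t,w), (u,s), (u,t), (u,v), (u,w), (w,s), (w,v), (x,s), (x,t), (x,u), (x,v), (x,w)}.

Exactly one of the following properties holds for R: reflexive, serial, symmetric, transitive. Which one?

Reflexive: no — s is not related to itself.
Serial: no — v has no R-successor.
Symmetric: no — s R v but not v R s.
Transitive: yes — every two-step R-path is closed by a direct edge.
Only transitive holds.

transitive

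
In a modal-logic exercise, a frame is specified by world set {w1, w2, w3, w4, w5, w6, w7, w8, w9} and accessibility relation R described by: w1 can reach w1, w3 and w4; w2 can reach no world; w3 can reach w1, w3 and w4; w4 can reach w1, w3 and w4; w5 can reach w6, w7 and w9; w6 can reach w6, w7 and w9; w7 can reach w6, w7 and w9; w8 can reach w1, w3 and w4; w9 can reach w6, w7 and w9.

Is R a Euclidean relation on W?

Euclidean: yes — any two successors of a common world are R-related.

Yes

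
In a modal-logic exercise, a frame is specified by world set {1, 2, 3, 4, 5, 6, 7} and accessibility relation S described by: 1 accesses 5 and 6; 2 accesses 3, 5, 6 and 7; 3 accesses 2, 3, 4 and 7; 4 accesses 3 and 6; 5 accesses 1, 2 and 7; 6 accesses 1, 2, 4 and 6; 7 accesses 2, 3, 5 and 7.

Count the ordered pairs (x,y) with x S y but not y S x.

S is symmetric; there are no such tuples.

0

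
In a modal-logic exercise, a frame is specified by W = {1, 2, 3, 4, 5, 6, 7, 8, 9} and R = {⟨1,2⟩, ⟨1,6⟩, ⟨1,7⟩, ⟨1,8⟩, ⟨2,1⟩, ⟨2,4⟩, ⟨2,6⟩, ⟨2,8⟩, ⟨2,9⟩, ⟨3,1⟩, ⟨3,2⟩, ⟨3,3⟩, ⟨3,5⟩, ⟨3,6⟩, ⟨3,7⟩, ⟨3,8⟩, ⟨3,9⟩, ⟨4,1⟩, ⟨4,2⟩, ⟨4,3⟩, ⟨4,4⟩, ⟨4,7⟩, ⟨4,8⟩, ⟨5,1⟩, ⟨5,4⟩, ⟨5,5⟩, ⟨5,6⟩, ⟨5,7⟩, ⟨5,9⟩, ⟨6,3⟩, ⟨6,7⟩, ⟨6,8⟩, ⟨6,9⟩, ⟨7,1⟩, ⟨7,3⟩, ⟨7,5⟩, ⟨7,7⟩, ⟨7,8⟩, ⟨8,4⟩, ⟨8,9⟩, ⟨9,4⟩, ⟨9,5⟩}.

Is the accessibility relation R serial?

Serial: yes — every world has a successor (e.g. 1 R 2).

Yes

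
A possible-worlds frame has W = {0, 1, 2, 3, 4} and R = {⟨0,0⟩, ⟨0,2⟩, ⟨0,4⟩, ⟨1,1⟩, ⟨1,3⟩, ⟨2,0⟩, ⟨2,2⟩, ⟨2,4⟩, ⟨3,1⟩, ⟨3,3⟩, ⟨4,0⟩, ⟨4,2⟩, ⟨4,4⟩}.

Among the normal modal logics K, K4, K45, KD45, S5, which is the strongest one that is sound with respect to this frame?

S5

Transitive (axiom 4): yes — every two-step R-path is closed by a direct edge.
Euclidean (axiom 5): yes — any two successors of a common world are R-related.
Serial (axiom D): yes — every world has a successor (e.g. 0 R 0).
Reflexive (axiom T): yes — every world is R-related to itself.
So F validates K, K4, K45, KD45, S5. The strongest is S5.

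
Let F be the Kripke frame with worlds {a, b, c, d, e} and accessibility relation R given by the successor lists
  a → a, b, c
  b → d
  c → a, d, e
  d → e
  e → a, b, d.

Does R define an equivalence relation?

No

Reflexive: no — b is not related to itself.
Symmetric: no — a R b but not b R a.
Transitive: no — a R b and b R d, but not a R d.
So R is not an equivalence relation.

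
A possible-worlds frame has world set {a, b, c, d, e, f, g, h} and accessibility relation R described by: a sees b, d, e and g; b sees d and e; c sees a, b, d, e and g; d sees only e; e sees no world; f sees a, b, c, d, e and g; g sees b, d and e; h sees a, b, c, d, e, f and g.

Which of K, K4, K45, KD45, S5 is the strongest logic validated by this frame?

Transitive (axiom 4): yes — every two-step R-path is closed by a direct edge.
Euclidean (axiom 5): no — a R b and a R g, but not b R g.
Serial (axiom D): no — e has no R-successor.
Reflexive (axiom T): no — a is not related to itself.
So F validates K, K4; K45 would additionally require R to be Euclidean. The strongest is K4.

K4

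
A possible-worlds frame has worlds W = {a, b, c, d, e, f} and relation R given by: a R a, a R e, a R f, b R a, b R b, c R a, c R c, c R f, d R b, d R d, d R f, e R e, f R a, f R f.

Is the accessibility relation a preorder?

Reflexive: yes — every world is R-related to itself.
Transitive: no — b R a and a R e, but not b R e.
So R is not a preorder.

No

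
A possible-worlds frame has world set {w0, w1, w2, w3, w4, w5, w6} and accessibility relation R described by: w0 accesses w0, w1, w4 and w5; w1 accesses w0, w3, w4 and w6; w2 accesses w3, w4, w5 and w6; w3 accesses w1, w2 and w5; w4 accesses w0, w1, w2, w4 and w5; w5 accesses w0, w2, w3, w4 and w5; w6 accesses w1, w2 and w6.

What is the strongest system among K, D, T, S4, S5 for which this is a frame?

D

Serial (axiom D): yes — every world has a successor (e.g. w0 R w0).
Reflexive (axiom T): no — w1 is not related to itself.
Transitive (axiom 4): no — w0 R w1 and w1 R w3, but not w0 R w3.
Euclidean (axiom 5): no — w0 R w1 and w0 R w5, but not w1 R w5.
So F validates K, D; T would additionally require R to be reflexive. The strongest is D.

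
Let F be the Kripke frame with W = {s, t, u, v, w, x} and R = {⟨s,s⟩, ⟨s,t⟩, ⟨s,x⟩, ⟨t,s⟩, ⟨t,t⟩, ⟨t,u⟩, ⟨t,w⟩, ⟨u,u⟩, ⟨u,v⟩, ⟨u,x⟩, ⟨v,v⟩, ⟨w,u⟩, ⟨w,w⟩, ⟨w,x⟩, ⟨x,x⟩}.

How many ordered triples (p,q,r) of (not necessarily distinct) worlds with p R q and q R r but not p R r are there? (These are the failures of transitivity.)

Enumerating: (s,t,u), (s,t,w), (t,s,x), (t,u,v), (t,u,x), (t,w,x), (w,u,v).

7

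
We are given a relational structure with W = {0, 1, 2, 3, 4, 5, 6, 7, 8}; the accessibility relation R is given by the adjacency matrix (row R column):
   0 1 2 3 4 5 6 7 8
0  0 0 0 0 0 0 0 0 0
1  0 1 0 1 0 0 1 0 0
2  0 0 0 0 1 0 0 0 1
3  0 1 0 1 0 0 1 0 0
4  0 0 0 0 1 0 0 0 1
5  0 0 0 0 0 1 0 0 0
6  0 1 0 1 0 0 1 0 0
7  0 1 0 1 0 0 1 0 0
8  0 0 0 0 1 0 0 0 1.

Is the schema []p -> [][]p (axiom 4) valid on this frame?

By correspondence theory, 4 is valid on a frame iff R is transitive.
Transitive: yes — every two-step R-path is closed by a direct edge.

Yes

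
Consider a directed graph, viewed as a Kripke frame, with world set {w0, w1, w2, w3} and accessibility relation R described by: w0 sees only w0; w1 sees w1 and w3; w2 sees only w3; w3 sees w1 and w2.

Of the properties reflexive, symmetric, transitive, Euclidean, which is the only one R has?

Reflexive: no — w2 is not related to itself.
Symmetric: yes — every pair in R has its reverse in R.
Transitive: no — w1 R w3 and w3 R w2, but not w1 R w2.
Euclidean: no — w3 R w1 and w3 R w2, but not w1 R w2.
Only symmetric holds.

symmetric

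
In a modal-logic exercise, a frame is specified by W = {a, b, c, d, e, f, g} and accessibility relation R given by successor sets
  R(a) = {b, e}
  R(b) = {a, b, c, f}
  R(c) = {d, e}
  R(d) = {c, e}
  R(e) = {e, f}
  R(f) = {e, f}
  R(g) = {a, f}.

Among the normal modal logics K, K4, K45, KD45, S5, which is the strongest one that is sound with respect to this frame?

K

Transitive (axiom 4): no — a R b and b R c, but not a R c.
Euclidean (axiom 5): no — a R b and a R e, but not b R e.
Serial (axiom D): yes — every world has a successor (e.g. a R b).
Reflexive (axiom T): no — a is not related to itself.
So F validates K; K4 would additionally require R to be transitive. The strongest is K.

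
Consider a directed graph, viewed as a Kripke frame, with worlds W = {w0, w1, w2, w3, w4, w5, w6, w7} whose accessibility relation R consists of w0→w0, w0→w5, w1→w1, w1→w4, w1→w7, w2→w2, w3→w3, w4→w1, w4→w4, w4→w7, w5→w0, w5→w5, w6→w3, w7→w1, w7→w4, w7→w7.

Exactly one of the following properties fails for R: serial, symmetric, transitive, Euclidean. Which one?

Serial: yes — every world has a successor (e.g. w0 R w0).
Symmetric: no — w6 R w3 but not w3 R w6.
Transitive: yes — every two-step R-path is closed by a direct edge.
Euclidean: yes — any two successors of a common world are R-related.
Only symmetric fails.

symmetric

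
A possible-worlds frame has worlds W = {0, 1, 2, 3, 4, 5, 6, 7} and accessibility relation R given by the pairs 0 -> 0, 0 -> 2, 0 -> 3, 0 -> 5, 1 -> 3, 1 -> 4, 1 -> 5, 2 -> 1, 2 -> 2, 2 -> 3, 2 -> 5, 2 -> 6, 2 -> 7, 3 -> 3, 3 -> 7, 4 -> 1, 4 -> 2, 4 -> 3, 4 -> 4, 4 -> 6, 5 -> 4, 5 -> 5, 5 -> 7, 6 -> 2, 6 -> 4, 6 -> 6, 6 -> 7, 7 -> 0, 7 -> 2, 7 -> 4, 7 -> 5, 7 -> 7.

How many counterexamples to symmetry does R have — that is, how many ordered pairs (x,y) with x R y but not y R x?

15

Enumerating: (0,2), (0,3), (0,5), (1,3), (1,5), (2,1), (2,3), (2,5), (3,7), (4,2), (4,3), (5,4), (6,7), (7,0), (7,4).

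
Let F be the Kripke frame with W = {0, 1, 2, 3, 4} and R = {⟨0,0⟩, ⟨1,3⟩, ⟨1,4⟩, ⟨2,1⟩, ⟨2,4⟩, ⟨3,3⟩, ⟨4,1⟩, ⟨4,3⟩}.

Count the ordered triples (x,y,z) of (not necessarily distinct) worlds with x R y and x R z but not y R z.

6

Enumerating: (1,3,4), (1,4,4), (2,1,1), (2,4,4), (4,1,1), (4,3,1).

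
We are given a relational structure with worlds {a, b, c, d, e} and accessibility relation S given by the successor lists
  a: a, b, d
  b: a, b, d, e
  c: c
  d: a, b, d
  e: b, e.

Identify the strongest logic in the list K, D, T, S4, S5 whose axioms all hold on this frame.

T

Serial (axiom D): yes — every world has a successor (e.g. a S a).
Reflexive (axiom T): yes — every world is S-related to itself.
Transitive (axiom 4): no — a S b and b S e, but not a S e.
Euclidean (axiom 5): no — b S a and b S e, but not a S e.
So F validates K, D, T; S4 would additionally require S to be transitive. The strongest is T.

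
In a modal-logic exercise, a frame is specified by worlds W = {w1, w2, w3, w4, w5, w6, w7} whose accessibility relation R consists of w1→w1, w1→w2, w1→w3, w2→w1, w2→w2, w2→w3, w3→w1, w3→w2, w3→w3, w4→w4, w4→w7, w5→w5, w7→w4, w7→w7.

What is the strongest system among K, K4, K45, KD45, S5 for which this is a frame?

K45

Transitive (axiom 4): yes — every two-step R-path is closed by a direct edge.
Euclidean (axiom 5): yes — any two successors of a common world are R-related.
Serial (axiom D): no — w6 has no R-successor.
Reflexive (axiom T): no — w6 is not related to itself.
So F validates K, K4, K45; KD45 would additionally require R to be serial. The strongest is K45.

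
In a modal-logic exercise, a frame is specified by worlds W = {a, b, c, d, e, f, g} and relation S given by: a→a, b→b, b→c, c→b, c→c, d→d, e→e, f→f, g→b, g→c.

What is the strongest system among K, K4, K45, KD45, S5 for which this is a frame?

KD45

Transitive (axiom 4): yes — every two-step S-path is closed by a direct edge.
Euclidean (axiom 5): yes — any two successors of a common world are S-related.
Serial (axiom D): yes — every world has a successor (e.g. a S a).
Reflexive (axiom T): no — g is not related to itself.
So F validates K, K4, K45, KD45; S5 would additionally require S to be reflexive. The strongest is KD45.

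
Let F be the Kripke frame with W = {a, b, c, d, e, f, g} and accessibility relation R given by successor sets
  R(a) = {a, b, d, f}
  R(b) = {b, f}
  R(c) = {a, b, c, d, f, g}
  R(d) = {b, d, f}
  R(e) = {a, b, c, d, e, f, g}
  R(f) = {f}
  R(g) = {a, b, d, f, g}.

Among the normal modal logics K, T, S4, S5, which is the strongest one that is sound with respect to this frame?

Reflexive (axiom T): yes — every world is R-related to itself.
Transitive (axiom 4): yes — every two-step R-path is closed by a direct edge.
Euclidean (axiom 5): no — a R b and a R d, but not b R d.
So F validates K, T, S4; S5 would additionally require R to be Euclidean. The strongest is S4.

S4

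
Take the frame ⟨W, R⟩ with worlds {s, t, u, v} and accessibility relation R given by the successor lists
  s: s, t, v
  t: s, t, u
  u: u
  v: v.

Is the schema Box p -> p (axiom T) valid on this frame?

Yes

Axiom T corresponds to the accessibility relation being reflexive.
Reflexive: yes — every world is R-related to itself.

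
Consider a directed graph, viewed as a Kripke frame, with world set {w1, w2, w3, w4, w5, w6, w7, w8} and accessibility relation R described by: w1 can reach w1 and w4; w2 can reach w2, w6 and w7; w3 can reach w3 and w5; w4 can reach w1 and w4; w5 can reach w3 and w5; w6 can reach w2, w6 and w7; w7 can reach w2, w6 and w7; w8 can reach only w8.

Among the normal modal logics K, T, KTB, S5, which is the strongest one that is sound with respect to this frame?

Reflexive (axiom T): yes — every world is R-related to itself.
Symmetric (axiom B): yes — every pair in R has its reverse in R.
Euclidean (axiom 5): yes — any two successors of a common world are R-related.
So F validates K, T, KTB, S5. The strongest is S5.

S5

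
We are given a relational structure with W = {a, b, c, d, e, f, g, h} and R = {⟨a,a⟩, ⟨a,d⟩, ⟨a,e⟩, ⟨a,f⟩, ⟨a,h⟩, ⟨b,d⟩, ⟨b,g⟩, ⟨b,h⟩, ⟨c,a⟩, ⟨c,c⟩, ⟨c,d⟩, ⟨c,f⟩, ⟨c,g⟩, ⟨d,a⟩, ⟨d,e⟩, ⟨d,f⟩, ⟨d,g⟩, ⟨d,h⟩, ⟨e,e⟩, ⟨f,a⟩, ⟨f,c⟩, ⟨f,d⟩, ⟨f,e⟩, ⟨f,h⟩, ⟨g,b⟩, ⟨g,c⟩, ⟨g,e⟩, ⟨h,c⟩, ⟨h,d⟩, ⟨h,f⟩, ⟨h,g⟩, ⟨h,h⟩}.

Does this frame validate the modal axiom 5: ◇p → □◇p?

No

By correspondence theory, 5 is valid on a frame iff R is Euclidean.
Euclidean: no — a R e and a R d, but not e R d.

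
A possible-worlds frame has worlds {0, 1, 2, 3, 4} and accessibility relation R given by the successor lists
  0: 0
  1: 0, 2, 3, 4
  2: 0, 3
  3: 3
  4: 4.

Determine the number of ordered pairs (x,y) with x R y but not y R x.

Enumerating: (1,0), (1,2), (1,3), (1,4), (2,0), (2,3).

6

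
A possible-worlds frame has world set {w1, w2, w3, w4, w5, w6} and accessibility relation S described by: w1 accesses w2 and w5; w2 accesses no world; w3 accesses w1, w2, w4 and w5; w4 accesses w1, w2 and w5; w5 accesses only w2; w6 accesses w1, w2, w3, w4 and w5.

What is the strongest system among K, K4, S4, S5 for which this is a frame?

K4

Transitive (axiom 4): yes — every two-step S-path is closed by a direct edge.
Reflexive (axiom T): no — w1 is not related to itself.
Euclidean (axiom 5): no — w1 S w2 and w1 S w5, but not w2 S w5.
So F validates K, K4; S4 would additionally require S to be reflexive. The strongest is K4.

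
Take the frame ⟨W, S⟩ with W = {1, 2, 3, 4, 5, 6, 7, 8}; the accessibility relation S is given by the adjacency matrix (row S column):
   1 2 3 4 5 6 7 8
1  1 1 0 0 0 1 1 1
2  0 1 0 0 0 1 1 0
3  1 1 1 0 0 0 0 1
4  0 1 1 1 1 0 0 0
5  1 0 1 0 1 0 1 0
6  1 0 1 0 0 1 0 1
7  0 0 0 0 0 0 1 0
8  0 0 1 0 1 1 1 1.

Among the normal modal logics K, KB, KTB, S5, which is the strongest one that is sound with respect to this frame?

Symmetric (axiom B): no — 1 S 2 but not 2 S 1.
Reflexive (axiom T): yes — every world is S-related to itself.
Euclidean (axiom 5): no — 1 S 2 and 1 S 8, but not 2 S 8.
So F validates K; KB would additionally require S to be symmetric. The strongest is K.

K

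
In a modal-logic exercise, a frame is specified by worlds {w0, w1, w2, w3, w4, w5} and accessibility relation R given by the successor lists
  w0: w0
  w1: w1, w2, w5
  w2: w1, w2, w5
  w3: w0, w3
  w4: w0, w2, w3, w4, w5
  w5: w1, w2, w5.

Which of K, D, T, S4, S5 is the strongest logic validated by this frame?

T

Serial (axiom D): yes — every world has a successor (e.g. w0 R w0).
Reflexive (axiom T): yes — every world is R-related to itself.
Transitive (axiom 4): no — w4 R w2 and w2 R w1, but not w4 R w1.
Euclidean (axiom 5): no — w4 R w0 and w4 R w2, but not w0 R w2.
So F validates K, D, T; S4 would additionally require R to be transitive. The strongest is T.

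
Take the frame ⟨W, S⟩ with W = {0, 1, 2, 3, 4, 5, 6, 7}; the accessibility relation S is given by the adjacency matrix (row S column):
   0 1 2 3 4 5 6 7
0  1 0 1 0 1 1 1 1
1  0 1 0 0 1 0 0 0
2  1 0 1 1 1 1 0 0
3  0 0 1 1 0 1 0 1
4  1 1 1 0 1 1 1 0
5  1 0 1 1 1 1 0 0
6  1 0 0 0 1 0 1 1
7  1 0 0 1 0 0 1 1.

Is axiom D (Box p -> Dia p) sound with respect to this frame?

Axiom D corresponds to the accessibility relation being serial.
Serial: yes — every world has a successor (e.g. 0 S 0).

Yes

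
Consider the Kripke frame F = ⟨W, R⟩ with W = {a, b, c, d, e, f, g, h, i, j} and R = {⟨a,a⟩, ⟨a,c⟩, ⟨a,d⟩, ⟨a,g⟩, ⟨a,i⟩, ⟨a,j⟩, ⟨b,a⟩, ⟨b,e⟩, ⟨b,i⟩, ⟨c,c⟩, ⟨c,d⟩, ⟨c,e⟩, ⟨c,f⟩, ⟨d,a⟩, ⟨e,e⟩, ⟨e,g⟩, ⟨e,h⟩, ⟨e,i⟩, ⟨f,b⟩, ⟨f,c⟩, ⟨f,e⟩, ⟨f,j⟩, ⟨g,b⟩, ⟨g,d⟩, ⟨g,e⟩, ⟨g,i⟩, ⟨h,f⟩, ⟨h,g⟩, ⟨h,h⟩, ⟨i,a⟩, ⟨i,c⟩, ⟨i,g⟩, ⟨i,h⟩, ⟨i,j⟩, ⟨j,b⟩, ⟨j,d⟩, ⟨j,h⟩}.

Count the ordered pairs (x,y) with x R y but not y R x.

23

Enumerating: (a,c), (a,g), (a,j), (b,a), (b,e), (b,i), (c,d), (c,e), (e,h), (e,i), (f,b), (f,e), … and 11 more.
Total: 23.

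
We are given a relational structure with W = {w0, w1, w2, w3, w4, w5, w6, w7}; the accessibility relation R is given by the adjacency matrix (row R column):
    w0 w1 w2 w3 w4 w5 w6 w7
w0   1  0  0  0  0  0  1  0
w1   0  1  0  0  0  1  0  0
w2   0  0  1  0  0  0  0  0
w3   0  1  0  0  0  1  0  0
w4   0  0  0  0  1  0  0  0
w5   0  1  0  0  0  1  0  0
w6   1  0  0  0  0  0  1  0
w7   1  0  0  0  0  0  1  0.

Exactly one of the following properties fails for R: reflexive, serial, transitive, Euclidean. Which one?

Reflexive: no — w3 is not related to itself.
Serial: yes — every world has a successor (e.g. w0 R w0).
Transitive: yes — every two-step R-path is closed by a direct edge.
Euclidean: yes — any two successors of a common world are R-related.
Only reflexive fails.

reflexive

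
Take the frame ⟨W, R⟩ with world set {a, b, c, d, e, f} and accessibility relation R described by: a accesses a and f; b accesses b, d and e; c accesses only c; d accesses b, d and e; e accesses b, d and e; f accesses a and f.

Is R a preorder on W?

Reflexive: yes — every world is R-related to itself.
Transitive: yes — every two-step R-path is closed by a direct edge.
So R is a preorder.

Yes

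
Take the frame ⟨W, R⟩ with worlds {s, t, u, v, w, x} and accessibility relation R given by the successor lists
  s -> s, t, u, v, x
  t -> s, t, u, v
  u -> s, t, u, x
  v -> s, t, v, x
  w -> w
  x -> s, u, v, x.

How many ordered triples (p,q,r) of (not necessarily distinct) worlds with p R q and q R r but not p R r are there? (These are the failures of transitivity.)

Enumerating: (t,s,x), (t,u,x), (t,v,x), (u,s,v), (u,t,v), (u,x,v), (v,s,u), (v,t,u), (v,x,u), (x,s,t), (x,u,t), (x,v,t).

12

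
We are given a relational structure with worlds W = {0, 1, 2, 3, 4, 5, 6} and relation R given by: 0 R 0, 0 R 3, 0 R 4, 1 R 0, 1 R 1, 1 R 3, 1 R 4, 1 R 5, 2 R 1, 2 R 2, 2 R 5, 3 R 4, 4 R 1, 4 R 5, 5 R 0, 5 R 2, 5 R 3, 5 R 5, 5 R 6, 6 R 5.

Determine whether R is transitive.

No

Transitive: no — 0 R 4 and 4 R 1, but not 0 R 1.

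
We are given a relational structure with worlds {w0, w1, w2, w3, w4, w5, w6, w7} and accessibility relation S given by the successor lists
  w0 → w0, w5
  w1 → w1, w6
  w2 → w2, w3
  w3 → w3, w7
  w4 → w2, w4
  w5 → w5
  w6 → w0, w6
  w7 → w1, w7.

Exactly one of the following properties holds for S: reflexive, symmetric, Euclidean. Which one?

reflexive

Reflexive: yes — every world is S-related to itself.
Symmetric: no — w0 S w5 but not w5 S w0.
Euclidean: no — w0 S w5 and w0 S w0, but not w5 S w0.
Only reflexive holds.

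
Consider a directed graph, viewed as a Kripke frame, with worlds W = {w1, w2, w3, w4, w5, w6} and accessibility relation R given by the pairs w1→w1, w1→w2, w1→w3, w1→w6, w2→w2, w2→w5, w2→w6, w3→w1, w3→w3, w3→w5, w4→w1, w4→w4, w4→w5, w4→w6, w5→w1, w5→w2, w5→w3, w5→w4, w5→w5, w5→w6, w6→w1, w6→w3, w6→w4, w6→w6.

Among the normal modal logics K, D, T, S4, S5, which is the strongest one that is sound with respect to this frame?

Serial (axiom D): yes — every world has a successor (e.g. w1 R w1).
Reflexive (axiom T): yes — every world is R-related to itself.
Transitive (axiom 4): no — w1 R w2 and w2 R w5, but not w1 R w5.
Euclidean (axiom 5): no — w1 R w2 and w1 R w3, but not w2 R w3.
So F validates K, D, T; S4 would additionally require R to be transitive. The strongest is T.

T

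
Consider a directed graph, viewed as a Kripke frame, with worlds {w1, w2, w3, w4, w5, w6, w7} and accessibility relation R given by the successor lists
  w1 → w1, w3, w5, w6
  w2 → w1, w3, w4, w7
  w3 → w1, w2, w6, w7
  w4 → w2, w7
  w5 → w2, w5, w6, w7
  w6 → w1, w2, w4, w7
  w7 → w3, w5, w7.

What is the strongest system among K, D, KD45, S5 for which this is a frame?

Serial (axiom D): yes — every world has a successor (e.g. w1 R w1).
Euclidean (axiom 5): no — w1 R w3 and w1 R w5, but not w3 R w5.
Transitive (axiom 4): no — w1 R w3 and w3 R w2, but not w1 R w2.
Reflexive (axiom T): no — w2 is not related to itself.
So F validates K, D; KD45 would additionally require R to be Euclidean and transitive. The strongest is D.

D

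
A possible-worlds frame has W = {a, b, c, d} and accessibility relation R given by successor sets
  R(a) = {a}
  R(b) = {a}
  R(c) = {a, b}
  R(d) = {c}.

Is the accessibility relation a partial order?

Reflexive: no — b is not related to itself.
Transitive: no — d R c and c R a, but not d R a.
Antisymmetric: yes — no distinct pair is related both ways.
So R is not a partial order.

No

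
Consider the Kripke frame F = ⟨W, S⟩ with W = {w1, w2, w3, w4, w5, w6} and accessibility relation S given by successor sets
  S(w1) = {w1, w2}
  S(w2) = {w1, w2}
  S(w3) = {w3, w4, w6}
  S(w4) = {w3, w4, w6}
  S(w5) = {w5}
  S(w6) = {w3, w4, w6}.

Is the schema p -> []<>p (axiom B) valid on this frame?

By correspondence theory, B is valid on a frame iff S is symmetric.
Symmetric: yes — every pair in S has its reverse in S.

Yes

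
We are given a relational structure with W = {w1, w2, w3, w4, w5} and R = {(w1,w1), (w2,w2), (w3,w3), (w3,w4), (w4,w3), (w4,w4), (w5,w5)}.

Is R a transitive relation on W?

Transitive: yes — every two-step R-path is closed by a direct edge.

Yes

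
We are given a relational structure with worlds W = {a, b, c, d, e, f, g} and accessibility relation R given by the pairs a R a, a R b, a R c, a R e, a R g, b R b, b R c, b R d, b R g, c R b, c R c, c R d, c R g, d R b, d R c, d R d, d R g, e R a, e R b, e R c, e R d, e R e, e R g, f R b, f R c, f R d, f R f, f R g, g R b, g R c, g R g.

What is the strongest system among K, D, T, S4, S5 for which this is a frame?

T

Serial (axiom D): yes — every world has a successor (e.g. a R a).
Reflexive (axiom T): yes — every world is R-related to itself.
Transitive (axiom 4): no — a R b and b R d, but not a R d.
Euclidean (axiom 5): no — a R b and a R e, but not b R e.
So F validates K, D, T; S4 would additionally require R to be transitive. The strongest is T.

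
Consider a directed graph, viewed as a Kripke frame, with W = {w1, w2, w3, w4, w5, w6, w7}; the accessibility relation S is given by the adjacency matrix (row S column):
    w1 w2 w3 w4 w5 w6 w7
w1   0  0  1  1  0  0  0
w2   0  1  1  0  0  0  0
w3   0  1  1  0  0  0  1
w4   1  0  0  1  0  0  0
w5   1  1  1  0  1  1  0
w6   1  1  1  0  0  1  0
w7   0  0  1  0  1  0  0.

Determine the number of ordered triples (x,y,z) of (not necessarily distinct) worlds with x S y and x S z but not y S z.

Enumerating: (w1,w3,w4), (w1,w4,w3), (w3,w2,w7), (w3,w7,w2), (w3,w7,w7), (w4,w1,w1), (w5,w1,w1), (w5,w1,w2), (w5,w1,w5), (w5,w1,w6), (w5,w2,w1), (w5,w2,w5), … and 13 more.
Total: 25.

25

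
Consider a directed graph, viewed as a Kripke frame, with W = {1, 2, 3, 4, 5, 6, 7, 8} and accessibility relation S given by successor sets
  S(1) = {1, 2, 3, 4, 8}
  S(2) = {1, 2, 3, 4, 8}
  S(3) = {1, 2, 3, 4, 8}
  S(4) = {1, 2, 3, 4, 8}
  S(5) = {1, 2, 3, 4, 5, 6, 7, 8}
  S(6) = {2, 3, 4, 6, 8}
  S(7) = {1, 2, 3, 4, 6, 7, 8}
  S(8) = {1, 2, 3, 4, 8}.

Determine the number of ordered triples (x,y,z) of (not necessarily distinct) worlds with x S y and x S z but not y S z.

35

Enumerating: (5,1,5), (5,1,6), (5,1,7), (5,2,5), (5,2,6), (5,2,7), (5,3,5), (5,3,6), (5,3,7), (5,4,5), (5,4,6), (5,4,7), … and 23 more.
Total: 35.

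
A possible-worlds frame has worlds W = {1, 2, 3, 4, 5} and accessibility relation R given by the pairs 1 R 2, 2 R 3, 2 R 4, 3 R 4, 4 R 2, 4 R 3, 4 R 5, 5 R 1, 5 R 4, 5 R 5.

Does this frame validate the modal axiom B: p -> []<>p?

The schema B characterises exactly the symmetric frames.
Symmetric: no — 1 R 2 but not 2 R 1.

No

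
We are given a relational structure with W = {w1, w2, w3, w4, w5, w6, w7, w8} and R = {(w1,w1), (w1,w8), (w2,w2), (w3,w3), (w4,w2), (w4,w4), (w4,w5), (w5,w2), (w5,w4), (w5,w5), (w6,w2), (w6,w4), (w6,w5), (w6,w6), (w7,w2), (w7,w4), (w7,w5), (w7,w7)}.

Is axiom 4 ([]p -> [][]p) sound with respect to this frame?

Yes

By correspondence theory, 4 is valid on a frame iff R is transitive.
Transitive: yes — every two-step R-path is closed by a direct edge.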